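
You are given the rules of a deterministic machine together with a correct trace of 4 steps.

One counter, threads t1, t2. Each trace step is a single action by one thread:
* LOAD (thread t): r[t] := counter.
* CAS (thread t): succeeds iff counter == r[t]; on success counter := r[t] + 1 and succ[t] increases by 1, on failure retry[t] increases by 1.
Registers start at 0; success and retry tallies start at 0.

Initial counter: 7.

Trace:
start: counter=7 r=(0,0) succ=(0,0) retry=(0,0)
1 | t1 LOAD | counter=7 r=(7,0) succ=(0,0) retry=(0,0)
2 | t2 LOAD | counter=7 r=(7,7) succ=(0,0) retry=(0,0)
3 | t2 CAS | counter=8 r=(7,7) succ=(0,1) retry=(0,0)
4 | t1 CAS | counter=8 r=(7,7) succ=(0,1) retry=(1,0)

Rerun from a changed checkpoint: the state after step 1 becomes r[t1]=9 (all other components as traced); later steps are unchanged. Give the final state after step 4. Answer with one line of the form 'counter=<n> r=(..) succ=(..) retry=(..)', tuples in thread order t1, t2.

counter=8 r=(9,7) succ=(0,1) retry=(1,0)

state after step 1 := counter=7 r=(9,0) succ=(0,0) retry=(0,0)
2 | t2 LOAD | counter=7 r=(9,7) succ=(0,0) retry=(0,0)
3 | t2 CAS | counter=8 r=(9,7) succ=(0,1) retry=(0,0)
4 | t1 CAS | counter=8 r=(9,7) succ=(0,1) retry=(1,0)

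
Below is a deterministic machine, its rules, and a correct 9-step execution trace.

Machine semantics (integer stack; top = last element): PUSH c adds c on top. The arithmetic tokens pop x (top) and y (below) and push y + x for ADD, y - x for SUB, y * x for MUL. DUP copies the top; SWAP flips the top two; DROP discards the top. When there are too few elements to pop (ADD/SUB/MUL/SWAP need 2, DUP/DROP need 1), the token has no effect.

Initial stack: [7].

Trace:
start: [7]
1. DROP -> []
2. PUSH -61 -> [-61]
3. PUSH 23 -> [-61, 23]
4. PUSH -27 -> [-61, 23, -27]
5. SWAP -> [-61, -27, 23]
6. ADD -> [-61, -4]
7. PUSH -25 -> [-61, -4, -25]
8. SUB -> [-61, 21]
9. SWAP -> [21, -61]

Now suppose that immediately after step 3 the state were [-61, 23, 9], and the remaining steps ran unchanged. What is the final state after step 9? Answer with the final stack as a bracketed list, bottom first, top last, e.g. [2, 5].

[-61, 7, 23]

state after step 3 := [-61, 23, 9]
4. PUSH -27 -> [-61, 23, 9, -27]
5. SWAP -> [-61, 23, -27, 9]
6. ADD -> [-61, 23, -18]
7. PUSH -25 -> [-61, 23, -18, -25]
8. SUB -> [-61, 23, 7]
9. SWAP -> [-61, 7, 23]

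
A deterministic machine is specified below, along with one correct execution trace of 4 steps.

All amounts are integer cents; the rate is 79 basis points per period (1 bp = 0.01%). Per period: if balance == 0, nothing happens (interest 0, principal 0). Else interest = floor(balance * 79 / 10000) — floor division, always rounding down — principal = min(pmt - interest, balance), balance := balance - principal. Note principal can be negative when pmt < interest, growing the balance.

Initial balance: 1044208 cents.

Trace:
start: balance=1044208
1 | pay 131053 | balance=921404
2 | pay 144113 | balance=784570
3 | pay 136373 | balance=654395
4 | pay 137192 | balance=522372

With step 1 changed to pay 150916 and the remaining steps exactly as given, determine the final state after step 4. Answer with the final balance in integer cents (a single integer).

502034

(re-executing from step 1 with the substitution; state before step 1: balance=1044208)
1 | pay 150916 | balance=901541
2 | pay 144113 | balance=764550
3 | pay 136373 | balance=634216
4 | pay 137192 | balance=502034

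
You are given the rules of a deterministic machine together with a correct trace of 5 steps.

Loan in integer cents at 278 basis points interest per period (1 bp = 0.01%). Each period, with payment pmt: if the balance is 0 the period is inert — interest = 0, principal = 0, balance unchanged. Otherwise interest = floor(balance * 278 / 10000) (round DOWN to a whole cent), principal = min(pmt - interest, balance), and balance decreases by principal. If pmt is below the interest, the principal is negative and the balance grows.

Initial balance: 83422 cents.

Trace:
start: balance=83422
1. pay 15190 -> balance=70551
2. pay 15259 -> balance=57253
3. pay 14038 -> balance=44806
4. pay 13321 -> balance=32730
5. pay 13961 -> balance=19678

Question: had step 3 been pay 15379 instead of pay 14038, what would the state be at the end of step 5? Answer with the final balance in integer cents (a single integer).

18262

(re-executing from step 3 with the substitution; state before step 3: balance=57253)
3. pay 15379 -> balance=43465
4. pay 13321 -> balance=31352
5. pay 13961 -> balance=18262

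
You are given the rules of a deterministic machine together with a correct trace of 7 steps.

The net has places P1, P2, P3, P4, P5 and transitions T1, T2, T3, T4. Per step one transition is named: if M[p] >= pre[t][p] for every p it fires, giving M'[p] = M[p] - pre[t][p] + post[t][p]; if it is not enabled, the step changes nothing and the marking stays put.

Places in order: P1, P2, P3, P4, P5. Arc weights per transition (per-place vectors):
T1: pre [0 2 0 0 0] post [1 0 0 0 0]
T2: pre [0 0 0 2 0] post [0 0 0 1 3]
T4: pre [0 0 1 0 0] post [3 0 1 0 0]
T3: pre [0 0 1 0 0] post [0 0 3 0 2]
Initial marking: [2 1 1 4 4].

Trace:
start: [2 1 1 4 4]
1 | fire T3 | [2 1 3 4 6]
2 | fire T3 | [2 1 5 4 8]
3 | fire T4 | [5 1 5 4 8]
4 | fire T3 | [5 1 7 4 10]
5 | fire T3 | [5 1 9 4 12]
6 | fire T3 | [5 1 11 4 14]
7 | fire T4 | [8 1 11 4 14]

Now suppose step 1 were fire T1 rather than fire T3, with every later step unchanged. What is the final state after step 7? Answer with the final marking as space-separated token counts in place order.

(re-executing from step 1 with the substitution; state before step 1: [2 1 1 4 4])
1 | fire T1 | [2 1 1 4 4]
2 | fire T3 | [2 1 3 4 6]
3 | fire T4 | [5 1 3 4 6]
4 | fire T3 | [5 1 5 4 8]
5 | fire T3 | [5 1 7 4 10]
6 | fire T3 | [5 1 9 4 12]
7 | fire T4 | [8 1 9 4 12]

8 1 9 4 12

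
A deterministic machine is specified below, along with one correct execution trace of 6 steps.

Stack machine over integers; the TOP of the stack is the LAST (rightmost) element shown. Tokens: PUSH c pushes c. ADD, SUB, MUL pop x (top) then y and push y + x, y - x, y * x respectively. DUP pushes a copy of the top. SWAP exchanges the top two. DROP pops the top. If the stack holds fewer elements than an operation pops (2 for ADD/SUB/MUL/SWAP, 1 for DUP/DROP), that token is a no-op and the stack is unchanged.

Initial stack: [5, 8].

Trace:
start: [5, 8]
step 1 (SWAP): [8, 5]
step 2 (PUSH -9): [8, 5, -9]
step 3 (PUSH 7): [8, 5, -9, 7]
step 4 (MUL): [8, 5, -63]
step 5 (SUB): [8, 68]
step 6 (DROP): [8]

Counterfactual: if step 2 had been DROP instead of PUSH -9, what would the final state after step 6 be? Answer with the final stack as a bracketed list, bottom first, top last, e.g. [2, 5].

[]

(re-executing from step 2 with the substitution; state before step 2: [8, 5])
step 2 (DROP): [8]
step 3 (PUSH 7): [8, 7]
step 4 (MUL): [56]
step 5 (SUB): [56]
step 6 (DROP): []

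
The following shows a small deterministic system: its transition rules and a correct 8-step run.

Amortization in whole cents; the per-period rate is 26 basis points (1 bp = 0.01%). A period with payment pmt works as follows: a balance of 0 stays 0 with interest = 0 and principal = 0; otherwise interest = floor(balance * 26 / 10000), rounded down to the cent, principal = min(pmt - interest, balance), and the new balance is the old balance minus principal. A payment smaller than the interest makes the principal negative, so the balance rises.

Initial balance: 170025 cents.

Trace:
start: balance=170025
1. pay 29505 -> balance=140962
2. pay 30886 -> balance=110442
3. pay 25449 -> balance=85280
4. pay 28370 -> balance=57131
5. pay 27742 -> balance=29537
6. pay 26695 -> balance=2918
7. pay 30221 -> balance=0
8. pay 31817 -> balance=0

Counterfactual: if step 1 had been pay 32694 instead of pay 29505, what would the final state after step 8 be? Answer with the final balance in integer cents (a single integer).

0

(re-executing from step 1 with the substitution; state before step 1: balance=170025)
1. pay 32694 -> balance=137773
2. pay 30886 -> balance=107245
3. pay 25449 -> balance=82074
4. pay 28370 -> balance=53917
5. pay 27742 -> balance=26315
6. pay 26695 -> balance=0
7. pay 30221 -> balance=0
8. pay 31817 -> balance=0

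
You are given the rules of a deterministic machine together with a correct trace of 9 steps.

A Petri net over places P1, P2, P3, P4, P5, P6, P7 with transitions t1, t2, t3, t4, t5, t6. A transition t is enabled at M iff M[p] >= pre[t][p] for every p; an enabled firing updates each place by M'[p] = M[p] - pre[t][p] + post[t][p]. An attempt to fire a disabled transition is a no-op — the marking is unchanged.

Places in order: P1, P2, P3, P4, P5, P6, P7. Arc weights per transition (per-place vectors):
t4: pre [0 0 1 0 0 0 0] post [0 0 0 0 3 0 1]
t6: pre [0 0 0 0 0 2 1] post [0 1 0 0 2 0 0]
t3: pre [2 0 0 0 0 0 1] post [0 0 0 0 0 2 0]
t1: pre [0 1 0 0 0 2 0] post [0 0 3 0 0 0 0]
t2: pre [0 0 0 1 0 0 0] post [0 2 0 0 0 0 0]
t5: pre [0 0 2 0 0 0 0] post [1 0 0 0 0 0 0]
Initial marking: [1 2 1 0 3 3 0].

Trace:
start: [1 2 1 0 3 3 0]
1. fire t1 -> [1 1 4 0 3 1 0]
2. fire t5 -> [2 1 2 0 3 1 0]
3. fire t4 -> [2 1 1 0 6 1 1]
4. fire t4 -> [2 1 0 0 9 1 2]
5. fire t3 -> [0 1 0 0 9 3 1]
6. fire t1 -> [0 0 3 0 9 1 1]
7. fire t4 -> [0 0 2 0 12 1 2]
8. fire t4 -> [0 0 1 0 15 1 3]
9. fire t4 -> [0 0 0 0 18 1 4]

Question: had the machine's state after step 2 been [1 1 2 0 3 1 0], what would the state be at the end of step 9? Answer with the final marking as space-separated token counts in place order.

1 1 0 0 9 1 2

state after step 2 := [1 1 2 0 3 1 0]
3. fire t4 -> [1 1 1 0 6 1 1]
4. fire t4 -> [1 1 0 0 9 1 2]
5. fire t3 -> [1 1 0 0 9 1 2]
6. fire t1 -> [1 1 0 0 9 1 2]
7. fire t4 -> [1 1 0 0 9 1 2]
8. fire t4 -> [1 1 0 0 9 1 2]
9. fire t4 -> [1 1 0 0 9 1 2]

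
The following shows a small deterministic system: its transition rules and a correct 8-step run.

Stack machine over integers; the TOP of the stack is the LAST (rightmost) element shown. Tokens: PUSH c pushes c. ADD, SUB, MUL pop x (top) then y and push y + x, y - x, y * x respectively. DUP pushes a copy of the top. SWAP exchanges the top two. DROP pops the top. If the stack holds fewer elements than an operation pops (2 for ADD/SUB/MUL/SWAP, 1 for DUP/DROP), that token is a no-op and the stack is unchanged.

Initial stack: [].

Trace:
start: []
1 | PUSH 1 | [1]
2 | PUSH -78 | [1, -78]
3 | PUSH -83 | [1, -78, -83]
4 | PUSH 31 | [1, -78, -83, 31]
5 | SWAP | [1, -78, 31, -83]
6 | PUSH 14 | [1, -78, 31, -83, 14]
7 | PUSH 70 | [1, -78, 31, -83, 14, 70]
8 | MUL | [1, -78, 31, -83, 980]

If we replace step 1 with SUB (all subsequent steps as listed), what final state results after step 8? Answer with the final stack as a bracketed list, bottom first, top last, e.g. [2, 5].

(re-executing from step 1 with the substitution; state before step 1: [])
1 | SUB | []
2 | PUSH -78 | [-78]
3 | PUSH -83 | [-78, -83]
4 | PUSH 31 | [-78, -83, 31]
5 | SWAP | [-78, 31, -83]
6 | PUSH 14 | [-78, 31, -83, 14]
7 | PUSH 70 | [-78, 31, -83, 14, 70]
8 | MUL | [-78, 31, -83, 980]

[-78, 31, -83, 980]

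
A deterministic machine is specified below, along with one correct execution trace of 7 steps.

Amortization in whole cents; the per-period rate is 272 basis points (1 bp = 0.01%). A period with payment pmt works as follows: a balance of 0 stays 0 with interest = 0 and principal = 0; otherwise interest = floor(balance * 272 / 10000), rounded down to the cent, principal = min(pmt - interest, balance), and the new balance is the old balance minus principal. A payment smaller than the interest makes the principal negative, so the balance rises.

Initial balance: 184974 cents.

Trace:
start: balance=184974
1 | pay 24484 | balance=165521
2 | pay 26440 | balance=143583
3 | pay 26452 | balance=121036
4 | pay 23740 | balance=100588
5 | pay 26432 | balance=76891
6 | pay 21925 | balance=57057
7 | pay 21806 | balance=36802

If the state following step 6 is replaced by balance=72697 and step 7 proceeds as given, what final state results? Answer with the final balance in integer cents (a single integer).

state after step 6 := balance=72697
7 | pay 21806 | balance=52868

52868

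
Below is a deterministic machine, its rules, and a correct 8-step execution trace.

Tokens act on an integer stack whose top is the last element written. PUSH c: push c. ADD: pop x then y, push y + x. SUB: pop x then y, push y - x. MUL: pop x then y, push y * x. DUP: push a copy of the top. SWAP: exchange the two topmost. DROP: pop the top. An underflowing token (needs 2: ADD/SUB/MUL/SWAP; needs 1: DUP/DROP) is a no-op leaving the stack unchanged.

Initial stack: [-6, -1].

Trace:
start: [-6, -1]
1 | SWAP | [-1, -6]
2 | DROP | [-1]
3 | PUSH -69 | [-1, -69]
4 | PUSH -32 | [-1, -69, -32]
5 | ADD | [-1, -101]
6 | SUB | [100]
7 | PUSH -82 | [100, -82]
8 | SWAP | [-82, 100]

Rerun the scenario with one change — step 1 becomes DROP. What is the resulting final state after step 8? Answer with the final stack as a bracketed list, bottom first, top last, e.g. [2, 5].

[-82, -101]

(re-executing from step 1 with the substitution; state before step 1: [-6, -1])
1 | DROP | [-6]
2 | DROP | []
3 | PUSH -69 | [-69]
4 | PUSH -32 | [-69, -32]
5 | ADD | [-101]
6 | SUB | [-101]
7 | PUSH -82 | [-101, -82]
8 | SWAP | [-82, -101]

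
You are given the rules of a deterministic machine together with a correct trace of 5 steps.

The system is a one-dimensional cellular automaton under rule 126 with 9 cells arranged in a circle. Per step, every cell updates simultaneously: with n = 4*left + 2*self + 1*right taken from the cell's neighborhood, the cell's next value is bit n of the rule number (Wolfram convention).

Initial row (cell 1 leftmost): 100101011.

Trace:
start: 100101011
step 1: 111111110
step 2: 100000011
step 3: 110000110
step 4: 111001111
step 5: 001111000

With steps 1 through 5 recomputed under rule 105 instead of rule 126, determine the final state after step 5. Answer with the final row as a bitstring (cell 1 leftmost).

(re-executing steps 1..5 under rule 105; state before step 1: 100101011)
step 1: 100010110
step 2: 001001111
step 3: 000001001
step 4: 011100000
step 5: 010101111

010101111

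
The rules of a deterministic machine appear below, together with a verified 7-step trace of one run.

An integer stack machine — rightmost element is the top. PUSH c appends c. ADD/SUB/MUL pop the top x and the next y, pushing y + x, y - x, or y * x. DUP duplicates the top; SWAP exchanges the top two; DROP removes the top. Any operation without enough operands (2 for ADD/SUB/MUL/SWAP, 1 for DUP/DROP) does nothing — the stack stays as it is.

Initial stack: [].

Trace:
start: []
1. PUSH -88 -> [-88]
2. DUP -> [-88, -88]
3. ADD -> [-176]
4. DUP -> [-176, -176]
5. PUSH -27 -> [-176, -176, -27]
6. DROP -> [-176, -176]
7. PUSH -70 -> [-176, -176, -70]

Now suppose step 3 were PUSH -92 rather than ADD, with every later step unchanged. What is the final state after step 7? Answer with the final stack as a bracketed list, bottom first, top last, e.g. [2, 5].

(re-executing from step 3 with the substitution; state before step 3: [-88, -88])
3. PUSH -92 -> [-88, -88, -92]
4. DUP -> [-88, -88, -92, -92]
5. PUSH -27 -> [-88, -88, -92, -92, -27]
6. DROP -> [-88, -88, -92, -92]
7. PUSH -70 -> [-88, -88, -92, -92, -70]

[-88, -88, -92, -92, -70]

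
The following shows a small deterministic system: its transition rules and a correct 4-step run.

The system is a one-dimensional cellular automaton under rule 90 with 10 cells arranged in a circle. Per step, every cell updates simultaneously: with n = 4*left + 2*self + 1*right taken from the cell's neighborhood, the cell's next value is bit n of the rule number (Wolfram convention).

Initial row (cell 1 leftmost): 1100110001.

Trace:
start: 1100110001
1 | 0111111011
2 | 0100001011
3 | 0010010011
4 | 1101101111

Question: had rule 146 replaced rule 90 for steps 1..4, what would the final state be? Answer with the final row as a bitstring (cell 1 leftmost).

0010110100

(re-executing steps 1..4 under rule 146; state before step 1: 1100110001)
1 | 1011001010
2 | 0000110000
3 | 0001001000
4 | 0010110100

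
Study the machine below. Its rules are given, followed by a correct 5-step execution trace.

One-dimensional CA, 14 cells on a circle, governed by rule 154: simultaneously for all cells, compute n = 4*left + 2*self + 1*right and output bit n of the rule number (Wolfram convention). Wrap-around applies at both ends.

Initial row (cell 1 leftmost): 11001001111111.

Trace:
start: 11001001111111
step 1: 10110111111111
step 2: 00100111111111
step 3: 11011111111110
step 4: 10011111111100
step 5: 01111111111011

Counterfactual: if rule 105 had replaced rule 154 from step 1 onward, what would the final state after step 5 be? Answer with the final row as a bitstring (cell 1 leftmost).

01010101000000

(re-executing steps 1..5 under rule 105; state before step 1: 11001001111111)
step 1: 01000001000000
step 2: 00011100011111
step 3: 01010101010001
step 4: 10101010100100
step 5: 01010101000000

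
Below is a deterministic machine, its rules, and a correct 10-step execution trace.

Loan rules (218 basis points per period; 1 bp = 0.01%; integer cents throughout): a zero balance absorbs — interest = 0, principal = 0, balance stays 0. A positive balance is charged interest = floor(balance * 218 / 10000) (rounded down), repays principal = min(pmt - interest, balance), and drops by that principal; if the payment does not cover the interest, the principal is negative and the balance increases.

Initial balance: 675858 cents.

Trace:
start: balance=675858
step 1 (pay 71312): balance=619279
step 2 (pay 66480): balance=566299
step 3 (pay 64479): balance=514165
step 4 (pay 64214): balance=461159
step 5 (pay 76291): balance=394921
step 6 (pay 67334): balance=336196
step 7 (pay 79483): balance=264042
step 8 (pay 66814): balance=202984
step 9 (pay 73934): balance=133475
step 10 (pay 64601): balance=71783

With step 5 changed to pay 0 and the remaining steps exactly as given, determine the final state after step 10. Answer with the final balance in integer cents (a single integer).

(re-executing from step 5 with the substitution; state before step 5: balance=461159)
step 5 (pay 0): balance=471212
step 6 (pay 67334): balance=414150
step 7 (pay 79483): balance=343695
step 8 (pay 66814): balance=284373
step 9 (pay 73934): balance=216638
step 10 (pay 64601): balance=156759

156759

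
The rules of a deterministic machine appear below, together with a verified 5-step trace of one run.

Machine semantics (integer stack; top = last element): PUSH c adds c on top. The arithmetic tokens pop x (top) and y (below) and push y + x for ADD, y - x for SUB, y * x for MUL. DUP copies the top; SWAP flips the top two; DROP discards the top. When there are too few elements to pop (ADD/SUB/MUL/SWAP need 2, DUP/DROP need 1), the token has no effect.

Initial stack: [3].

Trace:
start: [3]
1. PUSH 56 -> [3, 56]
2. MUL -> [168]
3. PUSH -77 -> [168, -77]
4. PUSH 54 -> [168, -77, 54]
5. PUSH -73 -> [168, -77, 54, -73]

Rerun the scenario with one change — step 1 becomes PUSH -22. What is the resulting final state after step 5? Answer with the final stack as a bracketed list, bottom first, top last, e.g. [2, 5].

[-66, -77, 54, -73]

(re-executing from step 1 with the substitution; state before step 1: [3])
1. PUSH -22 -> [3, -22]
2. MUL -> [-66]
3. PUSH -77 -> [-66, -77]
4. PUSH 54 -> [-66, -77, 54]
5. PUSH -73 -> [-66, -77, 54, -73]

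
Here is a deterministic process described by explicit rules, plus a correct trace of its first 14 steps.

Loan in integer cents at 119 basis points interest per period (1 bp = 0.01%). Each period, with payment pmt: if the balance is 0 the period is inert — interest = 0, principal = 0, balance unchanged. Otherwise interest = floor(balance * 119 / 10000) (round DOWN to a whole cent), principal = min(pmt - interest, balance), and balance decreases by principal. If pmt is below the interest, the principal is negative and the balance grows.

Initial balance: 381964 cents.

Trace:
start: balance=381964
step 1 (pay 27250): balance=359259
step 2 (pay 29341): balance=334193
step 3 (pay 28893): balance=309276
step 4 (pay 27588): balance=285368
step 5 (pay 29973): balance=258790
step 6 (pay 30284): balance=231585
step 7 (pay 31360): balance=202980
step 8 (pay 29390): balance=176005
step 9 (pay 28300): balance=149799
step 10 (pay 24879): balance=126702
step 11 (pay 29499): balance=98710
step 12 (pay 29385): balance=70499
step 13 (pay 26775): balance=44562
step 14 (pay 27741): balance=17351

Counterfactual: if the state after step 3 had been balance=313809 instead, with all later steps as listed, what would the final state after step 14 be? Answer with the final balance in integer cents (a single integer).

22515

state after step 3 := balance=313809
step 4 (pay 27588): balance=289955
step 5 (pay 29973): balance=263432
step 6 (pay 30284): balance=236282
step 7 (pay 31360): balance=207733
step 8 (pay 29390): balance=180815
step 9 (pay 28300): balance=154666
step 10 (pay 24879): balance=131627
step 11 (pay 29499): balance=103694
step 12 (pay 29385): balance=75542
step 13 (pay 26775): balance=49665
step 14 (pay 27741): balance=22515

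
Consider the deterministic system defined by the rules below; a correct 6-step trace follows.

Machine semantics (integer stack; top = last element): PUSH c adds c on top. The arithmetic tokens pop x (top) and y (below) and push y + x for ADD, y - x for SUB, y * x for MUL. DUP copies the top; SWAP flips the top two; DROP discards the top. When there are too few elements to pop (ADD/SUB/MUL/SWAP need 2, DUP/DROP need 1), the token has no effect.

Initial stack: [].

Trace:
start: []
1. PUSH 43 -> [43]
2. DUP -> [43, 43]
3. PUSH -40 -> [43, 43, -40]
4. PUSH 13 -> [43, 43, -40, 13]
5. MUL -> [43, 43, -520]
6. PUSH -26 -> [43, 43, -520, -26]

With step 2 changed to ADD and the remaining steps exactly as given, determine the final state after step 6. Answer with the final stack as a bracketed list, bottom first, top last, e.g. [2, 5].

[43, -520, -26]

(re-executing from step 2 with the substitution; state before step 2: [43])
2. ADD -> [43]
3. PUSH -40 -> [43, -40]
4. PUSH 13 -> [43, -40, 13]
5. MUL -> [43, -520]
6. PUSH -26 -> [43, -520, -26]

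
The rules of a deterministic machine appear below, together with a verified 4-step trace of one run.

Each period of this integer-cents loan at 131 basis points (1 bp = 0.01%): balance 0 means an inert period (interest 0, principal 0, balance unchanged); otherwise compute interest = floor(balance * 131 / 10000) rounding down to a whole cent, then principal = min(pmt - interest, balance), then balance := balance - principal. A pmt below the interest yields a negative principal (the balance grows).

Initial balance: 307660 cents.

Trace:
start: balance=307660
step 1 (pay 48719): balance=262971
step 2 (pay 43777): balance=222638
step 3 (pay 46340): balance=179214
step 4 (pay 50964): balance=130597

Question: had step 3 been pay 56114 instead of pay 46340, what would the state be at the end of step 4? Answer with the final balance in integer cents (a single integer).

120695

(re-executing from step 3 with the substitution; state before step 3: balance=222638)
step 3 (pay 56114): balance=169440
step 4 (pay 50964): balance=120695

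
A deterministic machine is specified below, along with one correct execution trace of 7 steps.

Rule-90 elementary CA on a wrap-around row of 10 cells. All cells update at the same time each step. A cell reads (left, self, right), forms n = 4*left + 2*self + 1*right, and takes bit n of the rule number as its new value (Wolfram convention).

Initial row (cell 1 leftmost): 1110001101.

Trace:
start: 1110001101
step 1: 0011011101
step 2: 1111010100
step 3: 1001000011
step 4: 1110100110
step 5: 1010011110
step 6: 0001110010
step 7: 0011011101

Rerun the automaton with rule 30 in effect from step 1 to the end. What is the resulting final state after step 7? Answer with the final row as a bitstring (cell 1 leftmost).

1111011001

(re-executing steps 1..7 under rule 30; state before step 1: 1110001101)
step 1: 0001011001
step 2: 1011010111
step 3: 0010010100
step 4: 0111110110
step 5: 1100000101
step 6: 0010001101
step 7: 1111011001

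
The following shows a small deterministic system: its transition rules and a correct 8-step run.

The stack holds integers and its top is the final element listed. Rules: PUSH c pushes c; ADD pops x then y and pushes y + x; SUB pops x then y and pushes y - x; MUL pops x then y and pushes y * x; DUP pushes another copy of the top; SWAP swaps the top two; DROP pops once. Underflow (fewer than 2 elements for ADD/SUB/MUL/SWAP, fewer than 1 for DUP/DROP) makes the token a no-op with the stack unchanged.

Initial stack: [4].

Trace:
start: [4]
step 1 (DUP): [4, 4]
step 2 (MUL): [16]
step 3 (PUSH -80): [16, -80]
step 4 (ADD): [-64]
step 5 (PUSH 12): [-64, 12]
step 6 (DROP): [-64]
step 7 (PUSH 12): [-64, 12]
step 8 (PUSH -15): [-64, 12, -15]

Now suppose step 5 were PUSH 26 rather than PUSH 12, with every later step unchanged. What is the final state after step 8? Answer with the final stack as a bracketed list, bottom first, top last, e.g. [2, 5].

[-64, 12, -15]

(re-executing from step 5 with the substitution; state before step 5: [-64])
step 5 (PUSH 26): [-64, 26]
step 6 (DROP): [-64]
step 7 (PUSH 12): [-64, 12]
step 8 (PUSH -15): [-64, 12, -15]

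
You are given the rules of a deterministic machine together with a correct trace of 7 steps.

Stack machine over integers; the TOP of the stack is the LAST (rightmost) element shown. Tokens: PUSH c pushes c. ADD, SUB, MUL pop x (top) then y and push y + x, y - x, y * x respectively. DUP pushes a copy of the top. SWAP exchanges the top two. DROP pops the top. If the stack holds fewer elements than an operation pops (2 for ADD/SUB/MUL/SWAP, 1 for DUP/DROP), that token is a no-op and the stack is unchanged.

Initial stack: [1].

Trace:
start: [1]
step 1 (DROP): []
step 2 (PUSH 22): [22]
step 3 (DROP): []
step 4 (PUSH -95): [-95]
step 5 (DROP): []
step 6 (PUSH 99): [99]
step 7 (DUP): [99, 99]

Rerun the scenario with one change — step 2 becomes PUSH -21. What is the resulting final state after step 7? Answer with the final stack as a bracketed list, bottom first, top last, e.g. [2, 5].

(re-executing from step 2 with the substitution; state before step 2: [])
step 2 (PUSH -21): [-21]
step 3 (DROP): []
step 4 (PUSH -95): [-95]
step 5 (DROP): []
step 6 (PUSH 99): [99]
step 7 (DUP): [99, 99]

[99, 99]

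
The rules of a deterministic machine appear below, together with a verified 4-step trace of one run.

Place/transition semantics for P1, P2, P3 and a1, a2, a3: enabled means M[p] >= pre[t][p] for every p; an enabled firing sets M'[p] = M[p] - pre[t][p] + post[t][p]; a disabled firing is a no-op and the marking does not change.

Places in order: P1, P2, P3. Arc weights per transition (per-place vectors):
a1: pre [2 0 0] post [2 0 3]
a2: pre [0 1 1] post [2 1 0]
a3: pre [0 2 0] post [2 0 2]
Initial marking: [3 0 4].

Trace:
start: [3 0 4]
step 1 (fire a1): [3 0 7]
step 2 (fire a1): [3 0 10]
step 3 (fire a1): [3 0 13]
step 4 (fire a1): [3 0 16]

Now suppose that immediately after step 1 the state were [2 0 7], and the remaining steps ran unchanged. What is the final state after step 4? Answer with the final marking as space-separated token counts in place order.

state after step 1 := [2 0 7]
step 2 (fire a1): [2 0 10]
step 3 (fire a1): [2 0 13]
step 4 (fire a1): [2 0 16]

2 0 16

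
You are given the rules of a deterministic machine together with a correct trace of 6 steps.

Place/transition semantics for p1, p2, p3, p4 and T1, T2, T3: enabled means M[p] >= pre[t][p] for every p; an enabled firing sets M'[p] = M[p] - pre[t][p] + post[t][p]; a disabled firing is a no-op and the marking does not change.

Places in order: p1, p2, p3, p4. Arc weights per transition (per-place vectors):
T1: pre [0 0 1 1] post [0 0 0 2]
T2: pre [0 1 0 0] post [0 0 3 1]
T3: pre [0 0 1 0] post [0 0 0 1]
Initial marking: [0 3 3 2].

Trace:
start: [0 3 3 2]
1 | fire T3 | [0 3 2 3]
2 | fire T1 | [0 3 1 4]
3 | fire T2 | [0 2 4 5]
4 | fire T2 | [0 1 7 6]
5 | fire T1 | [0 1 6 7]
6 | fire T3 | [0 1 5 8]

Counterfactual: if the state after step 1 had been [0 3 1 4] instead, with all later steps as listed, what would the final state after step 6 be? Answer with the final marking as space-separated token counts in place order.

state after step 1 := [0 3 1 4]
2 | fire T1 | [0 3 0 5]
3 | fire T2 | [0 2 3 6]
4 | fire T2 | [0 1 6 7]
5 | fire T1 | [0 1 5 8]
6 | fire T3 | [0 1 4 9]

0 1 4 9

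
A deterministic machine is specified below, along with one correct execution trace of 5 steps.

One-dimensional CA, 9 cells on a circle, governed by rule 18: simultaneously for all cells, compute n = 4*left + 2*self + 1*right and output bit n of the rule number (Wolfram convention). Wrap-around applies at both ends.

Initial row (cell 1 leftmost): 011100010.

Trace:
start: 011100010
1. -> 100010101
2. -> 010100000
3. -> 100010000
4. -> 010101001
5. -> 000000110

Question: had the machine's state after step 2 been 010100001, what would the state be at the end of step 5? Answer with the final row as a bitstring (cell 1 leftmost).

101000000

state after step 2 := 010100001
3. -> 000010010
4. -> 000101101
5. -> 101000000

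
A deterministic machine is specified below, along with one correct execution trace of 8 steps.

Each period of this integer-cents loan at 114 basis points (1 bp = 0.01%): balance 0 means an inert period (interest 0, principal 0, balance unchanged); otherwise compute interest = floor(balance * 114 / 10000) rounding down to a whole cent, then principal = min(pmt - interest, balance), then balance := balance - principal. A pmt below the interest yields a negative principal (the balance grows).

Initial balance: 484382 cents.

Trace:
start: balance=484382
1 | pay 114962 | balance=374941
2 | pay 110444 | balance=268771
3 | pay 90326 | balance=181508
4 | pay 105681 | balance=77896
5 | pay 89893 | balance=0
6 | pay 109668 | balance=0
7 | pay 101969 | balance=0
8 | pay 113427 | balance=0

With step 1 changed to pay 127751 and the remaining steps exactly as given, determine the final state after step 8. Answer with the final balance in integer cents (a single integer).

(re-executing from step 1 with the substitution; state before step 1: balance=484382)
1 | pay 127751 | balance=362152
2 | pay 110444 | balance=255836
3 | pay 90326 | balance=168426
4 | pay 105681 | balance=64665
5 | pay 89893 | balance=0
6 | pay 109668 | balance=0
7 | pay 101969 | balance=0
8 | pay 113427 | balance=0

0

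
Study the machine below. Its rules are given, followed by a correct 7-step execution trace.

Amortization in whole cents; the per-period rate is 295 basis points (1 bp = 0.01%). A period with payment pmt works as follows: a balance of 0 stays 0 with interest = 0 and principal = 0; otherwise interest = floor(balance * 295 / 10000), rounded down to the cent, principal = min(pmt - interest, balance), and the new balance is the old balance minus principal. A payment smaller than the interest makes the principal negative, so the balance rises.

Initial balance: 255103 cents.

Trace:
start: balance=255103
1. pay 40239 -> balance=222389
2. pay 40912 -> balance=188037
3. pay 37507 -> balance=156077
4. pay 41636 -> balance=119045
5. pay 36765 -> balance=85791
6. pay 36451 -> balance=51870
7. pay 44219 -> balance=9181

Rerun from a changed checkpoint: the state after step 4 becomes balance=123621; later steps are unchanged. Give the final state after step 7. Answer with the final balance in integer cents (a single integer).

14174

state after step 4 := balance=123621
5. pay 36765 -> balance=90502
6. pay 36451 -> balance=56720
7. pay 44219 -> balance=14174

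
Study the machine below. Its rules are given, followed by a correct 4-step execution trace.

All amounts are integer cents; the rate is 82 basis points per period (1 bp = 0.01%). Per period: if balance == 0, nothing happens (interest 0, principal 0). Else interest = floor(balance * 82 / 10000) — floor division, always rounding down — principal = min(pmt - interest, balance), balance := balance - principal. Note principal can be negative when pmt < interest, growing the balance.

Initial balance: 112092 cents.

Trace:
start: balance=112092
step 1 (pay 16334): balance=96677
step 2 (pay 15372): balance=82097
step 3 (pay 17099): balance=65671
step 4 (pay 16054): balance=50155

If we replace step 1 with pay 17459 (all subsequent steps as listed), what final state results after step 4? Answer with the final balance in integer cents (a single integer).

(re-executing from step 1 with the substitution; state before step 1: balance=112092)
step 1 (pay 17459): balance=95552
step 2 (pay 15372): balance=80963
step 3 (pay 17099): balance=64527
step 4 (pay 16054): balance=49002

49002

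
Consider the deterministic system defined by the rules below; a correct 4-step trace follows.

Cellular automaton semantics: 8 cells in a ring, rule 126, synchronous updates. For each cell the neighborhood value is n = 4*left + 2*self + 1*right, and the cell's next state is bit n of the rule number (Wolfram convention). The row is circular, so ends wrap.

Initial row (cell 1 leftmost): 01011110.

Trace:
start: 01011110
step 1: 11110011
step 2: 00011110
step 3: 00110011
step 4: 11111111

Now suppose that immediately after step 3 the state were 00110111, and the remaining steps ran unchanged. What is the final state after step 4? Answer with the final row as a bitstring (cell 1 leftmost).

11111101

state after step 3 := 00110111
step 4: 11111101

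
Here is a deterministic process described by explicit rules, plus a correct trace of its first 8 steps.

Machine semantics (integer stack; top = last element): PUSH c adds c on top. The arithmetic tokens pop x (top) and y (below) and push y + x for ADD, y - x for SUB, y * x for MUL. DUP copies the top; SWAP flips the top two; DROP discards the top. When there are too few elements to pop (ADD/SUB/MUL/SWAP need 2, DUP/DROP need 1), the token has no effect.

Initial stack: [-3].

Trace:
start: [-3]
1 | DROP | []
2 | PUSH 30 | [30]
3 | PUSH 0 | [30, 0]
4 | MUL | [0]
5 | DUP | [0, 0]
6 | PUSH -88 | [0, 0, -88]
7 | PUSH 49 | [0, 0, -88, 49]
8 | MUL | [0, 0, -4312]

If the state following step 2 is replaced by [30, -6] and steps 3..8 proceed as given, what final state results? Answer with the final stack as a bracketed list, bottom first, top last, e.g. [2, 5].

state after step 2 := [30, -6]
3 | PUSH 0 | [30, -6, 0]
4 | MUL | [30, 0]
5 | DUP | [30, 0, 0]
6 | PUSH -88 | [30, 0, 0, -88]
7 | PUSH 49 | [30, 0, 0, -88, 49]
8 | MUL | [30, 0, 0, -4312]

[30, 0, 0, -4312]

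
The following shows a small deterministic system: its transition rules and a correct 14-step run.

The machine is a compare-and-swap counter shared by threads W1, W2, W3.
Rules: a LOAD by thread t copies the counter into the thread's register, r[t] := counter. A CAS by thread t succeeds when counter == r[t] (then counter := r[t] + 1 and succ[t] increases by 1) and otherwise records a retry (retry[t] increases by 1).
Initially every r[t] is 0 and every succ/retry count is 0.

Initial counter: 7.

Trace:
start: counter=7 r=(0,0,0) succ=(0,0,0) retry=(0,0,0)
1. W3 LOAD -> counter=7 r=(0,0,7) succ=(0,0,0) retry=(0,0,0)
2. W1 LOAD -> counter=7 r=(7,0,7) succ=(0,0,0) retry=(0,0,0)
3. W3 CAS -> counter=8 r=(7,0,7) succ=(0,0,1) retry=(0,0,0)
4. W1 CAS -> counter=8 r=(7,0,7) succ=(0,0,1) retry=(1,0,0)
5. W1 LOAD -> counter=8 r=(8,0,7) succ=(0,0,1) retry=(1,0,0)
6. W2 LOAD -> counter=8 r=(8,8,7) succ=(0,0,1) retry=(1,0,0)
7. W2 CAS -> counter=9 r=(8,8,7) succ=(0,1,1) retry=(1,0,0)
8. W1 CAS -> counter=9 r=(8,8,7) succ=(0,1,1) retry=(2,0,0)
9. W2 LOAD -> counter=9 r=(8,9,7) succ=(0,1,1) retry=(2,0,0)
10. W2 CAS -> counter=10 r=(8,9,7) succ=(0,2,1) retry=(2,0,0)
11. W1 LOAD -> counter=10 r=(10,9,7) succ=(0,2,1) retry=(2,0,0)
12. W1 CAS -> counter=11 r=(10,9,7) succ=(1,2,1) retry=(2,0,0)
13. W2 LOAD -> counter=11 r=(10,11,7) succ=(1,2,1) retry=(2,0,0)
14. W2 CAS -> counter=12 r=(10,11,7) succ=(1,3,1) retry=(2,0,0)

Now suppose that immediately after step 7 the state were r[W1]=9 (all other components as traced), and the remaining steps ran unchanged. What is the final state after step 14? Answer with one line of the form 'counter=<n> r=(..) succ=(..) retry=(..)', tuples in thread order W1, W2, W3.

state after step 7 := counter=9 r=(9,8,7) succ=(0,1,1) retry=(1,0,0)
8. W1 CAS -> counter=10 r=(9,8,7) succ=(1,1,1) retry=(1,0,0)
9. W2 LOAD -> counter=10 r=(9,10,7) succ=(1,1,1) retry=(1,0,0)
10. W2 CAS -> counter=11 r=(9,10,7) succ=(1,2,1) retry=(1,0,0)
11. W1 LOAD -> counter=11 r=(11,10,7) succ=(1,2,1) retry=(1,0,0)
12. W1 CAS -> counter=12 r=(11,10,7) succ=(2,2,1) retry=(1,0,0)
13. W2 LOAD -> counter=12 r=(11,12,7) succ=(2,2,1) retry=(1,0,0)
14. W2 CAS -> counter=13 r=(11,12,7) succ=(2,3,1) retry=(1,0,0)

counter=13 r=(11,12,7) succ=(2,3,1) retry=(1,0,0)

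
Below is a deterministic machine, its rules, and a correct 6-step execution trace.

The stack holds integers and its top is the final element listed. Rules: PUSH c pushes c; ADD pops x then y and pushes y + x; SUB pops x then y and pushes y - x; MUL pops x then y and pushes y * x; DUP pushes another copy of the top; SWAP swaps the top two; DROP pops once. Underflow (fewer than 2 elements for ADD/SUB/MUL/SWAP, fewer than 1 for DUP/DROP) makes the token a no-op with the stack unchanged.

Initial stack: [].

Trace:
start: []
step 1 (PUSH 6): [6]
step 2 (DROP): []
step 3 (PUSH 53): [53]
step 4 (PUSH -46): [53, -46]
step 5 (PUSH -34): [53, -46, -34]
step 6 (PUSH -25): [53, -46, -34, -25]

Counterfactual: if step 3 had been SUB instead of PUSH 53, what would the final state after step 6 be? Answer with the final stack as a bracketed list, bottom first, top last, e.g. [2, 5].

[-46, -34, -25]

(re-executing from step 3 with the substitution; state before step 3: [])
step 3 (SUB): []
step 4 (PUSH -46): [-46]
step 5 (PUSH -34): [-46, -34]
step 6 (PUSH -25): [-46, -34, -25]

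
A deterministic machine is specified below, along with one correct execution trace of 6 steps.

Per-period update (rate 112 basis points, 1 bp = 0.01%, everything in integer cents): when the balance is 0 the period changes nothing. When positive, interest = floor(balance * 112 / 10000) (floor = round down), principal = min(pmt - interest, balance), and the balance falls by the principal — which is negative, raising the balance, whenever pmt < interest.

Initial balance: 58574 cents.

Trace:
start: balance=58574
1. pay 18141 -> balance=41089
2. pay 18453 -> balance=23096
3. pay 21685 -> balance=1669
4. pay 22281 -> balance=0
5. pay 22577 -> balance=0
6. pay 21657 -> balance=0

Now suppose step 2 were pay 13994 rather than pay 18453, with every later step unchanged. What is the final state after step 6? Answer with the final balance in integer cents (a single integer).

(re-executing from step 2 with the substitution; state before step 2: balance=41089)
2. pay 13994 -> balance=27555
3. pay 21685 -> balance=6178
4. pay 22281 -> balance=0
5. pay 22577 -> balance=0
6. pay 21657 -> balance=0

0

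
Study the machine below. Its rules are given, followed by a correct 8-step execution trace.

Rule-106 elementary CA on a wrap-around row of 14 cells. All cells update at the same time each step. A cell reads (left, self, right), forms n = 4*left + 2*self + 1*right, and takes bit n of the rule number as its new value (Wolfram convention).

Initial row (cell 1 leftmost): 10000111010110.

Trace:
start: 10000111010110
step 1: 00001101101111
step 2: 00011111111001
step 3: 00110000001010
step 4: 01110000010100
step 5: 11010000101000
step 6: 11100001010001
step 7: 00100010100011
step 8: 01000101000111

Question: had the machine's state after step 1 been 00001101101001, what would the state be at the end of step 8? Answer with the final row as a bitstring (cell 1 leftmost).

01001010000111

state after step 1 := 00001101101001
step 2: 00011111110010
step 3: 00110000010100
step 4: 01110000101000
step 5: 11010001010000
step 6: 11100010100001
step 7: 00100101000011
step 8: 01001010000111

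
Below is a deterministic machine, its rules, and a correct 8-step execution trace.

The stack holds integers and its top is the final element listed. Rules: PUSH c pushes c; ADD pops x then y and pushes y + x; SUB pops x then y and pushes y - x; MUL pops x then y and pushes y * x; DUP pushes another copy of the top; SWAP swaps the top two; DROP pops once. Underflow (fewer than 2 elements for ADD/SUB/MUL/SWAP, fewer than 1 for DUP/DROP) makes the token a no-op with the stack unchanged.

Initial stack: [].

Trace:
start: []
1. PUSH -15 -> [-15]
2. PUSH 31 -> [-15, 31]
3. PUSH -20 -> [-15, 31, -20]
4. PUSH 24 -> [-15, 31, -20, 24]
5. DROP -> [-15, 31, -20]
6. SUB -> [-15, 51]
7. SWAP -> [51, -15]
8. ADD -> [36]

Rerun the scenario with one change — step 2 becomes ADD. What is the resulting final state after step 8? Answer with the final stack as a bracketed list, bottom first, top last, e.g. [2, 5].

[5]

(re-executing from step 2 with the substitution; state before step 2: [-15])
2. ADD -> [-15]
3. PUSH -20 -> [-15, -20]
4. PUSH 24 -> [-15, -20, 24]
5. DROP -> [-15, -20]
6. SUB -> [5]
7. SWAP -> [5]
8. ADD -> [5]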